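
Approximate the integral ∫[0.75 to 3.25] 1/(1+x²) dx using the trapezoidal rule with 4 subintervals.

f(x) = 1/(1+x²)
a = 0.75, b = 3.25, n = 4
h = (b - a)/n = 0.625000

Trapezoidal rule: (h/2)[f(x₀) + 2f(x₁) + 2f(x₂) + ... + f(xₙ)]

x_0 = 0.7500, f(x_0) = 0.640000, coefficient = 1
x_1 = 1.3750, f(x_1) = 0.345946, coefficient = 2
x_2 = 2.0000, f(x_2) = 0.200000, coefficient = 2
x_3 = 2.6250, f(x_3) = 0.126733, coefficient = 2
x_4 = 3.2500, f(x_4) = 0.086486, coefficient = 1

I ≈ (0.625000/2) × 2.071844 = 0.647451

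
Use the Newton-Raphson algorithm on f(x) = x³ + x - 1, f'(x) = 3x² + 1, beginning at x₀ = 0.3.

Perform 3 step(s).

f(x) = x³ + x - 1
f'(x) = 3x² + 1
x₀ = 0.3

Newton-Raphson formula: x_{n+1} = x_n - f(x_n)/f'(x_n)

Iteration 1:
  f(0.300000) = -0.673000
  f'(0.300000) = 1.270000
  x_1 = 0.300000 - (-0.673000)/1.270000 = 0.829921
Iteration 2:
  f(0.829921) = 0.401546
  f'(0.829921) = 3.066308
  x_2 = 0.829921 - 0.401546/3.066308 = 0.698967
Iteration 3:
  f(0.698967) = 0.040451
  f'(0.698967) = 2.465665
  x_3 = 0.698967 - 0.040451/2.465665 = 0.682561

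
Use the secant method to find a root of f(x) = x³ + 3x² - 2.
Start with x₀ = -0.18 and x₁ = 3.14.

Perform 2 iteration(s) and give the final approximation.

f(x) = x³ + 3x² - 2
x₀ = -0.18, x₁ = 3.14

Secant formula: x_{n+1} = x_n - f(x_n)(x_n - x_{n-1})/(f(x_n) - f(x_{n-1}))

Iteration 1:
  f(-0.180000) = -1.908632
  f(3.140000) = 58.537944
  x_2 = 3.140000 - 58.537944×(3.140000 - (-0.180000))/(58.537944 - (-1.908632))
       = -0.075169
Iteration 2:
  f(3.140000) = 58.537944
  f(-0.075169) = -1.983473
  x_3 = -0.075169 - (-1.983473)×(-0.075169 - 3.140000)/(-1.983473 - 58.537944)
       = 0.030202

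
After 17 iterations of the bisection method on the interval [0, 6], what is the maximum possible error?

Bisection error bound: |error| ≤ (b-a)/2^n
|error| ≤ (6 - 0)/2^17 = 6/2^17
|error| ≤ 0.0000457764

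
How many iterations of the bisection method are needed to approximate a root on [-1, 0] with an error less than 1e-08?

We need (b-a)/2^n ≤ 1e-08
(0 - (-1))/2^n ≤ 1e-08
1/2^n ≤ 1e-08
2^n ≥ 100000000
n ≥ log₂(100000000) = 26.58
n ≥ 27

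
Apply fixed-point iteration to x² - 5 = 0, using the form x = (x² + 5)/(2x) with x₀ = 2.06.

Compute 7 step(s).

Equation: x² - 5 = 0
Fixed-point form: x = (x² + 5)/(2x)
x₀ = 2.06

x_1 = g(2.060000) = 2.243592
x_2 = g(2.243592) = 2.236081
x_3 = g(2.236081) = 2.236068
x_4 = g(2.236068) = 2.236068
x_5 = g(2.236068) = 2.236068
x_6 = g(2.236068) = 2.236068
x_7 = g(2.236068) = 2.236068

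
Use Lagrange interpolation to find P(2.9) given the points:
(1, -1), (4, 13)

Lagrange interpolation formula:
P(x) = Σ yᵢ × Lᵢ(x)
where Lᵢ(x) = Π_{j≠i} (x - xⱼ)/(xᵢ - xⱼ)

L_0(2.9) = (2.9 - 4)/(1 - 4) = 0.366667
L_1(2.9) = (2.9 - 1)/(4 - 1) = 0.633333

P(2.9) = (-1)×L_0(2.9) + 13×L_1(2.9)
P(2.9) = 7.866667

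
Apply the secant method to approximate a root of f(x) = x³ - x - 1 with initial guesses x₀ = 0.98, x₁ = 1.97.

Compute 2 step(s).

f(x) = x³ - x - 1
x₀ = 0.98, x₁ = 1.97

Secant formula: x_{n+1} = x_n - f(x_n)(x_n - x_{n-1})/(f(x_n) - f(x_{n-1}))

Iteration 1:
  f(0.980000) = -1.038808
  f(1.970000) = 4.675373
  x_2 = 1.970000 - 4.675373×(1.970000 - 0.980000)/(4.675373 - (-1.038808))
       = 1.159977
Iteration 2:
  f(1.970000) = 4.675373
  f(1.159977) = -0.599175
  x_3 = 1.159977 - (-0.599175)×(1.159977 - 1.970000)/(-0.599175 - 4.675373)
       = 1.251993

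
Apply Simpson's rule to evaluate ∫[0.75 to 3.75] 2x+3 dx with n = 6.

f(x) = 2x+3
a = 0.75, b = 3.75, n = 6
h = (b - a)/n = 0.500000

Simpson's rule: (h/3)[f(x₀) + 4f(x₁) + 2f(x₂) + ... + f(xₙ)]

x_0 = 0.7500, f(x_0) = 4.500000, coefficient = 1
x_1 = 1.2500, f(x_1) = 5.500000, coefficient = 4
x_2 = 1.7500, f(x_2) = 6.500000, coefficient = 2
x_3 = 2.2500, f(x_3) = 7.500000, coefficient = 4
x_4 = 2.7500, f(x_4) = 8.500000, coefficient = 2
x_5 = 3.2500, f(x_5) = 9.500000, coefficient = 4
x_6 = 3.7500, f(x_6) = 10.500000, coefficient = 1

I ≈ (0.500000/3) × 135.000000 = 22.500000
Exact value: 22.500000
Error: 0.000000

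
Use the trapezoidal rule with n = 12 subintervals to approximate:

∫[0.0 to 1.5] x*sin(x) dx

f(x) = x*sin(x)
a = 0.0, b = 1.5, n = 12
h = (b - a)/n = 0.125000

Trapezoidal rule: (h/2)[f(x₀) + 2f(x₁) + 2f(x₂) + ... + f(xₙ)]

x_0 = 0.0000, f(x_0) = 0.000000, coefficient = 1
x_1 = 0.1250, f(x_1) = 0.015584, coefficient = 2
x_2 = 0.2500, f(x_2) = 0.061851, coefficient = 2
x_3 = 0.3750, f(x_3) = 0.137352, coefficient = 2
x_4 = 0.5000, f(x_4) = 0.239713, coefficient = 2
x_5 = 0.6250, f(x_5) = 0.365686, coefficient = 2
x_6 = 0.7500, f(x_6) = 0.511229, coefficient = 2
x_7 = 0.8750, f(x_7) = 0.671601, coefficient = 2
x_8 = 1.0000, f(x_8) = 0.841471, coefficient = 2
x_9 = 1.1250, f(x_9) = 1.015051, coefficient = 2
x_10 = 1.2500, f(x_10) = 1.186231, coefficient = 2
x_11 = 1.3750, f(x_11) = 1.348728, coefficient = 2
x_12 = 1.5000, f(x_12) = 1.496242, coefficient = 1

I ≈ (0.125000/2) × 14.285235 = 0.892827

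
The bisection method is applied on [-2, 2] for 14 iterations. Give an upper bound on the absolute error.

Bisection error bound: |error| ≤ (b-a)/2^n
|error| ≤ (2 - (-2))/2^14 = 4/2^14
|error| ≤ 0.0002441406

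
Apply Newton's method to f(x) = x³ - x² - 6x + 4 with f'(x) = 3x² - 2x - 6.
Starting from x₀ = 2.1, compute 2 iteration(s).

f(x) = x³ - x² - 6x + 4
f'(x) = 3x² - 2x - 6
x₀ = 2.1

Newton-Raphson formula: x_{n+1} = x_n - f(x_n)/f'(x_n)

Iteration 1:
  f(2.100000) = -3.749000
  f'(2.100000) = 3.030000
  x_1 = 2.100000 - (-3.749000)/3.030000 = 3.337294
Iteration 2:
  f(3.337294) = 10.007915
  f'(3.337294) = 20.738001
  x_2 = 3.337294 - 10.007915/20.738001 = 2.854705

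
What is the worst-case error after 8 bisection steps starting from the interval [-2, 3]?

Bisection error bound: |error| ≤ (b-a)/2^n
|error| ≤ (3 - (-2))/2^8 = 5/2^8
|error| ≤ 0.0195312500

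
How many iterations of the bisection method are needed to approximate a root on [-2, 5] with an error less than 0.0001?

We need (b-a)/2^n ≤ 0.0001
(5 - (-2))/2^n ≤ 0.0001
7/2^n ≤ 0.0001
2^n ≥ 70000
n ≥ log₂(70000) = 16.10
n ≥ 17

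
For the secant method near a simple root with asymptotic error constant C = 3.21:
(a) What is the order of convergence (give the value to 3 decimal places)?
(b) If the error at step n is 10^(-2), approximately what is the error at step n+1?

(a) Secant method has superlinear convergence with order φ = (1+√5)/2 ≈ 1.618.
    This means |e_{n+1}| ≈ C|e_n|^1.618.

(b) With |e_n| = 10^(-2) and C = 3.21:
    |e_{n+1}| ≈ 3.21 × (10^(-2))^1.618 = 3.21 × 10^(-3.24)

(a) ≈ 1.618 (golden ratio); (b) |e_{n+1}| ≈ 1.864e-03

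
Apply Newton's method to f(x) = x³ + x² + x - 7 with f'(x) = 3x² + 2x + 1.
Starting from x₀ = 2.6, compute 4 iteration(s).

f(x) = x³ + x² + x - 7
f'(x) = 3x² + 2x + 1
x₀ = 2.6

Newton-Raphson formula: x_{n+1} = x_n - f(x_n)/f'(x_n)

Iteration 1:
  f(2.600000) = 19.936000
  f'(2.600000) = 26.480000
  x_1 = 2.600000 - 19.936000/26.480000 = 1.847130
Iteration 2:
  f(1.847130) = 4.561221
  f'(1.847130) = 14.929927
  x_2 = 1.847130 - 4.561221/14.929927 = 1.541621
Iteration 3:
  f(1.541621) = 0.582029
  f'(1.541621) = 11.213031
  x_3 = 1.541621 - 0.582029/11.213031 = 1.489715
Iteration 4:
  f(1.489715) = 0.015015
  f'(1.489715) = 10.637180
  x_4 = 1.489715 - 0.015015/10.637180 = 1.488303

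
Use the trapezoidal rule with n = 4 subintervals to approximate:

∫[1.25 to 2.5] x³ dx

f(x) = x³
a = 1.25, b = 2.5, n = 4
h = (b - a)/n = 0.312500

Trapezoidal rule: (h/2)[f(x₀) + 2f(x₁) + 2f(x₂) + ... + f(xₙ)]

x_0 = 1.2500, f(x_0) = 1.953125, coefficient = 1
x_1 = 1.5625, f(x_1) = 3.814697, coefficient = 2
x_2 = 1.8750, f(x_2) = 6.591797, coefficient = 2
x_3 = 2.1875, f(x_3) = 10.467529, coefficient = 2
x_4 = 2.5000, f(x_4) = 15.625000, coefficient = 1

I ≈ (0.312500/2) × 59.326172 = 9.269714
Exact value: 9.155273
Error: 0.114441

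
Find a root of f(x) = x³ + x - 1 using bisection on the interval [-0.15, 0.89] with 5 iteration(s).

f(x) = x³ + x - 1
Initial interval: [-0.15, 0.89]

Iteration 1:
  c_1 = (-0.150000 + 0.890000)/2 = 0.370000
  f(c_1) = f(0.370000) = -0.579347
  f(a) × f(c) ≥ 0, new interval: [0.370000, 0.890000]
Iteration 2:
  c_2 = (0.370000 + 0.890000)/2 = 0.630000
  f(c_2) = f(0.630000) = -0.119953
  f(a) × f(c) ≥ 0, new interval: [0.630000, 0.890000]
Iteration 3:
  c_3 = (0.630000 + 0.890000)/2 = 0.760000
  f(c_3) = f(0.760000) = 0.198976
  f(a) × f(c) < 0, new interval: [0.630000, 0.760000]
Iteration 4:
  c_4 = (0.630000 + 0.760000)/2 = 0.695000
  f(c_4) = f(0.695000) = 0.030702
  f(a) × f(c) < 0, new interval: [0.630000, 0.695000]
Iteration 5:
  c_5 = (0.630000 + 0.695000)/2 = 0.662500
  f(c_5) = f(0.662500) = -0.046725
  f(a) × f(c) ≥ 0, new interval: [0.662500, 0.695000]

After 5 iteration(s), the approximation is c_5 = 0.662500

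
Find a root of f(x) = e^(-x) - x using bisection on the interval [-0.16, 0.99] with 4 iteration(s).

f(x) = e^(-x) - x
Initial interval: [-0.16, 0.99]

Iteration 1:
  c_1 = (-0.160000 + 0.990000)/2 = 0.415000
  f(c_1) = f(0.415000) = 0.245340
  f(a) × f(c) ≥ 0, new interval: [0.415000, 0.990000]
Iteration 2:
  c_2 = (0.415000 + 0.990000)/2 = 0.702500
  f(c_2) = f(0.702500) = -0.207155
  f(a) × f(c) < 0, new interval: [0.415000, 0.702500]
Iteration 3:
  c_3 = (0.415000 + 0.702500)/2 = 0.558750
  f(c_3) = f(0.558750) = 0.013174
  f(a) × f(c) ≥ 0, new interval: [0.558750, 0.702500]
Iteration 4:
  c_4 = (0.558750 + 0.702500)/2 = 0.630625
  f(c_4) = f(0.630625) = -0.098366
  f(a) × f(c) < 0, new interval: [0.558750, 0.630625]

After 4 iteration(s), the approximation is c_4 = 0.630625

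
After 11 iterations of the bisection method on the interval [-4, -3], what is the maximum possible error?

Bisection error bound: |error| ≤ (b-a)/2^n
|error| ≤ (-3 - (-4))/2^11 = 1/2^11
|error| ≤ 0.0004882812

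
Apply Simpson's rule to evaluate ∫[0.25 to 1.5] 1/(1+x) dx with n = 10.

f(x) = 1/(1+x)
a = 0.25, b = 1.5, n = 10
h = (b - a)/n = 0.125000

Simpson's rule: (h/3)[f(x₀) + 4f(x₁) + 2f(x₂) + ... + f(xₙ)]

x_0 = 0.2500, f(x_0) = 0.800000, coefficient = 1
x_1 = 0.3750, f(x_1) = 0.727273, coefficient = 4
x_2 = 0.5000, f(x_2) = 0.666667, coefficient = 2
x_3 = 0.6250, f(x_3) = 0.615385, coefficient = 4
x_4 = 0.7500, f(x_4) = 0.571429, coefficient = 2
x_5 = 0.8750, f(x_5) = 0.533333, coefficient = 4
x_6 = 1.0000, f(x_6) = 0.500000, coefficient = 2
x_7 = 1.1250, f(x_7) = 0.470588, coefficient = 4
x_8 = 1.2500, f(x_8) = 0.444444, coefficient = 2
x_9 = 1.3750, f(x_9) = 0.421053, coefficient = 4
x_10 = 1.5000, f(x_10) = 0.400000, coefficient = 1

I ≈ (0.125000/3) × 16.635606 = 0.693150
Exact value: 0.693147
Error: 0.000003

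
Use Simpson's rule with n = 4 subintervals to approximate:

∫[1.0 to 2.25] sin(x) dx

f(x) = sin(x)
a = 1.0, b = 2.25, n = 4
h = (b - a)/n = 0.312500

Simpson's rule: (h/3)[f(x₀) + 4f(x₁) + 2f(x₂) + ... + f(xₙ)]

x_0 = 1.0000, f(x_0) = 0.841471, coefficient = 1
x_1 = 1.3125, f(x_1) = 0.966827, coefficient = 4
x_2 = 1.6250, f(x_2) = 0.998531, coefficient = 2
x_3 = 1.9375, f(x_3) = 0.933514, coefficient = 4
x_4 = 2.2500, f(x_4) = 0.778073, coefficient = 1

I ≈ (0.312500/3) × 11.217970 = 1.168539
Exact value: 1.168476
Error: 0.000063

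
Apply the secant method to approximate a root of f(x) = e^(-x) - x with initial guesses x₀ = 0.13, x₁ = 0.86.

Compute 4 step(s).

f(x) = e^(-x) - x
x₀ = 0.13, x₁ = 0.86

Secant formula: x_{n+1} = x_n - f(x_n)(x_n - x_{n-1})/(f(x_n) - f(x_{n-1}))

Iteration 1:
  f(0.130000) = 0.748095
  f(0.860000) = -0.436838
  x_2 = 0.860000 - (-0.436838)×(0.860000 - 0.130000)/(-0.436838 - 0.748095)
       = 0.590878
Iteration 2:
  f(0.860000) = -0.436838
  f(0.590878) = -0.037037
  x_3 = 0.590878 - (-0.037037)×(0.590878 - 0.860000)/(-0.037037 - (-0.436838))
       = 0.565947
Iteration 3:
  f(0.590878) = -0.037037
  f(0.565947) = 0.001876
  x_4 = 0.565947 - 0.001876×(0.565947 - 0.590878)/(0.001876 - (-0.037037))
       = 0.567148
Iteration 4:
  f(0.565947) = 0.001876
  f(0.567148) = -0.000008
  x_5 = 0.567148 - (-0.000008)×(0.567148 - 0.565947)/(-0.000008 - 0.001876)
       = 0.567143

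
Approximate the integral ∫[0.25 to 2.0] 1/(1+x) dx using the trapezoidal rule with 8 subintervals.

f(x) = 1/(1+x)
a = 0.25, b = 2.0, n = 8
h = (b - a)/n = 0.218750

Trapezoidal rule: (h/2)[f(x₀) + 2f(x₁) + 2f(x₂) + ... + f(xₙ)]

x_0 = 0.2500, f(x_0) = 0.800000, coefficient = 1
x_1 = 0.4688, f(x_1) = 0.680851, coefficient = 2
x_2 = 0.6875, f(x_2) = 0.592593, coefficient = 2
x_3 = 0.9062, f(x_3) = 0.524590, coefficient = 2
x_4 = 1.1250, f(x_4) = 0.470588, coefficient = 2
x_5 = 1.3438, f(x_5) = 0.426667, coefficient = 2
x_6 = 1.5625, f(x_6) = 0.390244, coefficient = 2
x_7 = 1.7812, f(x_7) = 0.359551, coefficient = 2
x_8 = 2.0000, f(x_8) = 0.333333, coefficient = 1

I ≈ (0.218750/2) × 8.023500 = 0.877570
Exact value: 0.875469
Error: 0.002102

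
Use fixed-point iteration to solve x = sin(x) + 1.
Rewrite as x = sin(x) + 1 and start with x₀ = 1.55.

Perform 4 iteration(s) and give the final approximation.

Equation: x = sin(x) + 1
Fixed-point form: x = sin(x) + 1
x₀ = 1.55

x_1 = g(1.550000) = 1.999784
x_2 = g(1.999784) = 1.909387
x_3 = g(1.909387) = 1.943224
x_4 = g(1.943224) = 1.931447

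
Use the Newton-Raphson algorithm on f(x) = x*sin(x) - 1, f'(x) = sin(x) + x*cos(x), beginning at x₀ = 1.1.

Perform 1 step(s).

f(x) = x*sin(x) - 1
f'(x) = sin(x) + x*cos(x)
x₀ = 1.1

Newton-Raphson formula: x_{n+1} = x_n - f(x_n)/f'(x_n)

Iteration 1:
  f(1.100000) = -0.019672
  f'(1.100000) = 1.390163
  x_1 = 1.100000 - (-0.019672)/1.390163 = 1.114151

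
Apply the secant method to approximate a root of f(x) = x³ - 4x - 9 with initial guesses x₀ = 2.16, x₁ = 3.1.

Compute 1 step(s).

f(x) = x³ - 4x - 9
x₀ = 2.16, x₁ = 3.1

Secant formula: x_{n+1} = x_n - f(x_n)(x_n - x_{n-1})/(f(x_n) - f(x_{n-1}))

Iteration 1:
  f(2.160000) = -7.562304
  f(3.100000) = 8.391000
  x_2 = 3.100000 - 8.391000×(3.100000 - 2.160000)/(8.391000 - (-7.562304))
       = 2.605586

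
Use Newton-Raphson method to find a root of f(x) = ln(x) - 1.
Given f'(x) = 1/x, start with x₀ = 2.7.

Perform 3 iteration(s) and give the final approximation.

f(x) = ln(x) - 1
f'(x) = 1/x
x₀ = 2.7

Newton-Raphson formula: x_{n+1} = x_n - f(x_n)/f'(x_n)

Iteration 1:
  f(2.700000) = -0.006748
  f'(2.700000) = 0.370370
  x_1 = 2.700000 - (-0.006748)/0.370370 = 2.718220
Iteration 2:
  f(2.718220) = -0.000023
  f'(2.718220) = 0.367888
  x_2 = 2.718220 - (-0.000023)/0.367888 = 2.718282
Iteration 3:
  f(2.718282) = 0.000000
  f'(2.718282) = 0.367879
  x_3 = 2.718282 - 0.000000/0.367879 = 2.718282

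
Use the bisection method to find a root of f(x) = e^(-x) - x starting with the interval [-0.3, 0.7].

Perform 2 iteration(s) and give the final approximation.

f(x) = e^(-x) - x
Initial interval: [-0.3, 0.7]

Iteration 1:
  c_1 = (-0.300000 + 0.700000)/2 = 0.200000
  f(c_1) = f(0.200000) = 0.618731
  f(a) × f(c) ≥ 0, new interval: [0.200000, 0.700000]
Iteration 2:
  c_2 = (0.200000 + 0.700000)/2 = 0.450000
  f(c_2) = f(0.450000) = 0.187628
  f(a) × f(c) ≥ 0, new interval: [0.450000, 0.700000]

After 2 iteration(s), the approximation is c_2 = 0.450000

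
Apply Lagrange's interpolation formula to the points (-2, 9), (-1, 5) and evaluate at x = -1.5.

Lagrange interpolation formula:
P(x) = Σ yᵢ × Lᵢ(x)
where Lᵢ(x) = Π_{j≠i} (x - xⱼ)/(xᵢ - xⱼ)

L_0(-1.5) = (-1.5 - (-1))/(-2 - (-1)) = 0.500000
L_1(-1.5) = (-1.5 - (-2))/(-1 - (-2)) = 0.500000

P(-1.5) = 9×L_0(-1.5) + 5×L_1(-1.5)
P(-1.5) = 7.000000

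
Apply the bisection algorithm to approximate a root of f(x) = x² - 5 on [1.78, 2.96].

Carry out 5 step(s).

f(x) = x² - 5
Initial interval: [1.78, 2.96]

Iteration 1:
  c_1 = (1.780000 + 2.960000)/2 = 2.370000
  f(c_1) = f(2.370000) = 0.616900
  f(a) × f(c) < 0, new interval: [1.780000, 2.370000]
Iteration 2:
  c_2 = (1.780000 + 2.370000)/2 = 2.075000
  f(c_2) = f(2.075000) = -0.694375
  f(a) × f(c) ≥ 0, new interval: [2.075000, 2.370000]
Iteration 3:
  c_3 = (2.075000 + 2.370000)/2 = 2.222500
  f(c_3) = f(2.222500) = -0.060494
  f(a) × f(c) ≥ 0, new interval: [2.222500, 2.370000]
Iteration 4:
  c_4 = (2.222500 + 2.370000)/2 = 2.296250
  f(c_4) = f(2.296250) = 0.272764
  f(a) × f(c) < 0, new interval: [2.222500, 2.296250]
Iteration 5:
  c_5 = (2.222500 + 2.296250)/2 = 2.259375
  f(c_5) = f(2.259375) = 0.104775
  f(a) × f(c) < 0, new interval: [2.222500, 2.259375]

After 5 iteration(s), the approximation is c_5 = 2.259375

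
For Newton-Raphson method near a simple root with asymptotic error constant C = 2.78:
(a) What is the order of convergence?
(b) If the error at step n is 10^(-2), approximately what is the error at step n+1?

(a) Newton-Raphson has quadratic (order 2) convergence near simple roots.
    This means |e_{n+1}| ≈ C|e_n|².

(b) With |e_n| = 10^(-2) and C = 2.78:
    |e_{n+1}| ≈ 2.78 × (10^(-2))² = 2.78 × 10^(-4)

(a) 2 (quadratic); (b) |e_{n+1}| ≈ 2.780e-04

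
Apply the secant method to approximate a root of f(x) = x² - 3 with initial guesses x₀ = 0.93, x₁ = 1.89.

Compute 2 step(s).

f(x) = x² - 3
x₀ = 0.93, x₁ = 1.89

Secant formula: x_{n+1} = x_n - f(x_n)(x_n - x_{n-1})/(f(x_n) - f(x_{n-1}))

Iteration 1:
  f(0.930000) = -2.135100
  f(1.890000) = 0.572100
  x_2 = 1.890000 - 0.572100×(1.890000 - 0.930000)/(0.572100 - (-2.135100))
       = 1.687128
Iteration 2:
  f(1.890000) = 0.572100
  f(1.687128) = -0.153600
  x_3 = 1.687128 - (-0.153600)×(1.687128 - 1.890000)/(-0.153600 - 0.572100)
       = 1.730067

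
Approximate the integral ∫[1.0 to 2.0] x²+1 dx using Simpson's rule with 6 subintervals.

f(x) = x²+1
a = 1.0, b = 2.0, n = 6
h = (b - a)/n = 0.166667

Simpson's rule: (h/3)[f(x₀) + 4f(x₁) + 2f(x₂) + ... + f(xₙ)]

x_0 = 1.0000, f(x_0) = 2.000000, coefficient = 1
x_1 = 1.1667, f(x_1) = 2.361111, coefficient = 4
x_2 = 1.3333, f(x_2) = 2.777778, coefficient = 2
x_3 = 1.5000, f(x_3) = 3.250000, coefficient = 4
x_4 = 1.6667, f(x_4) = 3.777778, coefficient = 2
x_5 = 1.8333, f(x_5) = 4.361111, coefficient = 4
x_6 = 2.0000, f(x_6) = 5.000000, coefficient = 1

I ≈ (0.166667/3) × 60.000000 = 3.333333
Exact value: 3.333333
Error: 0.000000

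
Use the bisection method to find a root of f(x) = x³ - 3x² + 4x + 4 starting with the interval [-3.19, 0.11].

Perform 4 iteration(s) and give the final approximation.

f(x) = x³ - 3x² + 4x + 4
Initial interval: [-3.19, 0.11]

Iteration 1:
  c_1 = (-3.190000 + 0.110000)/2 = -1.540000
  f(c_1) = f(-1.540000) = -12.927064
  f(a) × f(c) ≥ 0, new interval: [-1.540000, 0.110000]
Iteration 2:
  c_2 = (-1.540000 + 0.110000)/2 = -0.715000
  f(c_2) = f(-0.715000) = -0.759201
  f(a) × f(c) ≥ 0, new interval: [-0.715000, 0.110000]
Iteration 3:
  c_3 = (-0.715000 + 0.110000)/2 = -0.302500
  f(c_3) = f(-0.302500) = 2.487801
  f(a) × f(c) < 0, new interval: [-0.715000, -0.302500]
Iteration 4:
  c_4 = (-0.715000 + (-0.302500))/2 = -0.508750
  f(c_4) = f(-0.508750) = 1.056842
  f(a) × f(c) < 0, new interval: [-0.715000, -0.508750]

After 4 iteration(s), the approximation is c_4 = -0.508750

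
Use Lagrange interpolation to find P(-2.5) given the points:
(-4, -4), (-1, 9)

Lagrange interpolation formula:
P(x) = Σ yᵢ × Lᵢ(x)
where Lᵢ(x) = Π_{j≠i} (x - xⱼ)/(xᵢ - xⱼ)

L_0(-2.5) = (-2.5 - (-1))/(-4 - (-1)) = 0.500000
L_1(-2.5) = (-2.5 - (-4))/(-1 - (-4)) = 0.500000

P(-2.5) = (-4)×L_0(-2.5) + 9×L_1(-2.5)
P(-2.5) = 2.500000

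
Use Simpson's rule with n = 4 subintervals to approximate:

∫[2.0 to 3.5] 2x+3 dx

f(x) = 2x+3
a = 2.0, b = 3.5, n = 4
h = (b - a)/n = 0.375000

Simpson's rule: (h/3)[f(x₀) + 4f(x₁) + 2f(x₂) + ... + f(xₙ)]

x_0 = 2.0000, f(x_0) = 7.000000, coefficient = 1
x_1 = 2.3750, f(x_1) = 7.750000, coefficient = 4
x_2 = 2.7500, f(x_2) = 8.500000, coefficient = 2
x_3 = 3.1250, f(x_3) = 9.250000, coefficient = 4
x_4 = 3.5000, f(x_4) = 10.000000, coefficient = 1

I ≈ (0.375000/3) × 102.000000 = 12.750000
Exact value: 12.750000
Error: 0.000000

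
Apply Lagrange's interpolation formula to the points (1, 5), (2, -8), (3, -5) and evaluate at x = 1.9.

Lagrange interpolation formula:
P(x) = Σ yᵢ × Lᵢ(x)
where Lᵢ(x) = Π_{j≠i} (x - xⱼ)/(xᵢ - xⱼ)

L_0(1.9) = (1.9 - 2)/(1 - 2) × (1.9 - 3)/(1 - 3) = 0.055000
L_1(1.9) = (1.9 - 1)/(2 - 1) × (1.9 - 3)/(2 - 3) = 0.990000
L_2(1.9) = (1.9 - 1)/(3 - 1) × (1.9 - 2)/(3 - 2) = -0.045000

P(1.9) = 5×L_0(1.9) + (-8)×L_1(1.9) + (-5)×L_2(1.9)
P(1.9) = -7.420000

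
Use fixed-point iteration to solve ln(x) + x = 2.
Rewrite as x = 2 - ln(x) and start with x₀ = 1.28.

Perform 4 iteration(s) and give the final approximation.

Equation: ln(x) + x = 2
Fixed-point form: x = 2 - ln(x)
x₀ = 1.28

x_1 = g(1.280000) = 1.753140
x_2 = g(1.753140) = 1.438592
x_3 = g(1.438592) = 1.636335
x_4 = g(1.636335) = 1.507541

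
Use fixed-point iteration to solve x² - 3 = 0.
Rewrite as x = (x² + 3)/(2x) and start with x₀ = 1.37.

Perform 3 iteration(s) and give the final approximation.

Equation: x² - 3 = 0
Fixed-point form: x = (x² + 3)/(2x)
x₀ = 1.37

x_1 = g(1.370000) = 1.779891
x_2 = g(1.779891) = 1.732694
x_3 = g(1.732694) = 1.732051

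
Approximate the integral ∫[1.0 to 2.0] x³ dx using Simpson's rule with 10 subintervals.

f(x) = x³
a = 1.0, b = 2.0, n = 10
h = (b - a)/n = 0.100000

Simpson's rule: (h/3)[f(x₀) + 4f(x₁) + 2f(x₂) + ... + f(xₙ)]

x_0 = 1.0000, f(x_0) = 1.000000, coefficient = 1
x_1 = 1.1000, f(x_1) = 1.331000, coefficient = 4
x_2 = 1.2000, f(x_2) = 1.728000, coefficient = 2
x_3 = 1.3000, f(x_3) = 2.197000, coefficient = 4
x_4 = 1.4000, f(x_4) = 2.744000, coefficient = 2
x_5 = 1.5000, f(x_5) = 3.375000, coefficient = 4
x_6 = 1.6000, f(x_6) = 4.096000, coefficient = 2
x_7 = 1.7000, f(x_7) = 4.913000, coefficient = 4
x_8 = 1.8000, f(x_8) = 5.832000, coefficient = 2
x_9 = 1.9000, f(x_9) = 6.859000, coefficient = 4
x_10 = 2.0000, f(x_10) = 8.000000, coefficient = 1

I ≈ (0.100000/3) × 112.500000 = 3.750000
Exact value: 3.750000
Error: 0.000000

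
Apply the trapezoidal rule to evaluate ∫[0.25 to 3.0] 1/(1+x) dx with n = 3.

f(x) = 1/(1+x)
a = 0.25, b = 3.0, n = 3
h = (b - a)/n = 0.916667

Trapezoidal rule: (h/2)[f(x₀) + 2f(x₁) + 2f(x₂) + ... + f(xₙ)]

x_0 = 0.2500, f(x_0) = 0.800000, coefficient = 1
x_1 = 1.1667, f(x_1) = 0.461538, coefficient = 2
x_2 = 2.0833, f(x_2) = 0.324324, coefficient = 2
x_3 = 3.0000, f(x_3) = 0.250000, coefficient = 1

I ≈ (0.916667/2) × 2.621726 = 1.201624
Exact value: 1.163151
Error: 0.038473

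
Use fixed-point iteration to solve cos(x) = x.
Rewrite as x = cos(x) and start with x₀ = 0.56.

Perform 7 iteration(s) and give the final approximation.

Equation: cos(x) = x
Fixed-point form: x = cos(x)
x₀ = 0.56

x_1 = g(0.560000) = 0.847255
x_2 = g(0.847255) = 0.662043
x_3 = g(0.662043) = 0.788738
x_4 = g(0.788738) = 0.704741
x_5 = g(0.704741) = 0.761779
x_6 = g(0.761779) = 0.723609
x_7 = g(0.723609) = 0.749421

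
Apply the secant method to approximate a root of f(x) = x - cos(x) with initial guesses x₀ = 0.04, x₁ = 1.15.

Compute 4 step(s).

f(x) = x - cos(x)
x₀ = 0.04, x₁ = 1.15

Secant formula: x_{n+1} = x_n - f(x_n)(x_n - x_{n-1})/(f(x_n) - f(x_{n-1}))

Iteration 1:
  f(0.040000) = -0.959200
  f(1.150000) = 0.741513
  x_2 = 1.150000 - 0.741513×(1.150000 - 0.040000)/(0.741513 - (-0.959200))
       = 0.666039
Iteration 2:
  f(1.150000) = 0.741513
  f(0.666039) = -0.120237
  x_3 = 0.666039 - (-0.120237)×(0.666039 - 1.150000)/(-0.120237 - 0.741513)
       = 0.733564
Iteration 3:
  f(0.666039) = -0.120237
  f(0.733564) = -0.009229
  x_4 = 0.733564 - (-0.009229)×(0.733564 - 0.666039)/(-0.009229 - (-0.120237))
       = 0.739178
Iteration 4:
  f(0.733564) = -0.009229
  f(0.739178) = 0.000155
  x_5 = 0.739178 - 0.000155×(0.739178 - 0.733564)/(0.000155 - (-0.009229))
       = 0.739085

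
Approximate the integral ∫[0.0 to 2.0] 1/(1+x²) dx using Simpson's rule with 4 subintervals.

f(x) = 1/(1+x²)
a = 0.0, b = 2.0, n = 4
h = (b - a)/n = 0.500000

Simpson's rule: (h/3)[f(x₀) + 4f(x₁) + 2f(x₂) + ... + f(xₙ)]

x_0 = 0.0000, f(x_0) = 1.000000, coefficient = 1
x_1 = 0.5000, f(x_1) = 0.800000, coefficient = 4
x_2 = 1.0000, f(x_2) = 0.500000, coefficient = 2
x_3 = 1.5000, f(x_3) = 0.307692, coefficient = 4
x_4 = 2.0000, f(x_4) = 0.200000, coefficient = 1

I ≈ (0.500000/3) × 6.630769 = 1.105128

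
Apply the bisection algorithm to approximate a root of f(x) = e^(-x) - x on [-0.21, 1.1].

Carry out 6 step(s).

f(x) = e^(-x) - x
Initial interval: [-0.21, 1.1]

Iteration 1:
  c_1 = (-0.210000 + 1.100000)/2 = 0.445000
  f(c_1) = f(0.445000) = 0.195824
  f(a) × f(c) ≥ 0, new interval: [0.445000, 1.100000]
Iteration 2:
  c_2 = (0.445000 + 1.100000)/2 = 0.772500
  f(c_2) = f(0.772500) = -0.310643
  f(a) × f(c) < 0, new interval: [0.445000, 0.772500]
Iteration 3:
  c_3 = (0.445000 + 0.772500)/2 = 0.608750
  f(c_3) = f(0.608750) = -0.064720
  f(a) × f(c) < 0, new interval: [0.445000, 0.608750]
Iteration 4:
  c_4 = (0.445000 + 0.608750)/2 = 0.526875
  f(c_4) = f(0.526875) = 0.063572
  f(a) × f(c) ≥ 0, new interval: [0.526875, 0.608750]
Iteration 5:
  c_5 = (0.526875 + 0.608750)/2 = 0.567813
  f(c_5) = f(0.567813) = -0.001049
  f(a) × f(c) < 0, new interval: [0.526875, 0.567813]
Iteration 6:
  c_6 = (0.526875 + 0.567813)/2 = 0.547344
  f(c_6) = f(0.547344) = 0.031141
  f(a) × f(c) ≥ 0, new interval: [0.547344, 0.567813]

After 6 iteration(s), the approximation is c_6 = 0.547344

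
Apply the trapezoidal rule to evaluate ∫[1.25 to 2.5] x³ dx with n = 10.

f(x) = x³
a = 1.25, b = 2.5, n = 10
h = (b - a)/n = 0.125000

Trapezoidal rule: (h/2)[f(x₀) + 2f(x₁) + 2f(x₂) + ... + f(xₙ)]

x_0 = 1.2500, f(x_0) = 1.953125, coefficient = 1
x_1 = 1.3750, f(x_1) = 2.599609, coefficient = 2
x_2 = 1.5000, f(x_2) = 3.375000, coefficient = 2
x_3 = 1.6250, f(x_3) = 4.291016, coefficient = 2
x_4 = 1.7500, f(x_4) = 5.359375, coefficient = 2
x_5 = 1.8750, f(x_5) = 6.591797, coefficient = 2
x_6 = 2.0000, f(x_6) = 8.000000, coefficient = 2
x_7 = 2.1250, f(x_7) = 9.595703, coefficient = 2
x_8 = 2.2500, f(x_8) = 11.390625, coefficient = 2
x_9 = 2.3750, f(x_9) = 13.396484, coefficient = 2
x_10 = 2.5000, f(x_10) = 15.625000, coefficient = 1

I ≈ (0.125000/2) × 146.777344 = 9.173584
Exact value: 9.155273
Error: 0.018311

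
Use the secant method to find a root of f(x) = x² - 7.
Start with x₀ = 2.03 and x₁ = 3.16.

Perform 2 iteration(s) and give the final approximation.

f(x) = x² - 7
x₀ = 2.03, x₁ = 3.16

Secant formula: x_{n+1} = x_n - f(x_n)(x_n - x_{n-1})/(f(x_n) - f(x_{n-1}))

Iteration 1:
  f(2.030000) = -2.879100
  f(3.160000) = 2.985600
  x_2 = 3.160000 - 2.985600×(3.160000 - 2.030000)/(2.985600 - (-2.879100))
       = 2.584740
Iteration 2:
  f(3.160000) = 2.985600
  f(2.584740) = -0.319120
  x_3 = 2.584740 - (-0.319120)×(2.584740 - 3.160000)/(-0.319120 - 2.985600)
       = 2.640290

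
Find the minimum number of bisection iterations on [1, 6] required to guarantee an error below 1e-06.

We need (b-a)/2^n ≤ 1e-06
(6 - 1)/2^n ≤ 1e-06
5/2^n ≤ 1e-06
2^n ≥ 5000000
n ≥ log₂(5000000) = 22.25
n ≥ 23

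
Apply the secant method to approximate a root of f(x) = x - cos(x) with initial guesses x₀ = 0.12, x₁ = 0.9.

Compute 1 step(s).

f(x) = x - cos(x)
x₀ = 0.12, x₁ = 0.9

Secant formula: x_{n+1} = x_n - f(x_n)(x_n - x_{n-1})/(f(x_n) - f(x_{n-1}))

Iteration 1:
  f(0.120000) = -0.872809
  f(0.900000) = 0.278390
  x_2 = 0.900000 - 0.278390×(0.900000 - 0.120000)/(0.278390 - (-0.872809))
       = 0.711376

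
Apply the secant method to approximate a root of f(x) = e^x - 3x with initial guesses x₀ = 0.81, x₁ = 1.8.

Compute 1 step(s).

f(x) = e^x - 3x
x₀ = 0.81, x₁ = 1.8

Secant formula: x_{n+1} = x_n - f(x_n)(x_n - x_{n-1})/(f(x_n) - f(x_{n-1}))

Iteration 1:
  f(0.810000) = -0.182092
  f(1.800000) = 0.649647
  x_2 = 1.800000 - 0.649647×(1.800000 - 0.810000)/(0.649647 - (-0.182092))
       = 1.026740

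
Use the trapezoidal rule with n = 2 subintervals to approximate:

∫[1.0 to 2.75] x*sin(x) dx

f(x) = x*sin(x)
a = 1.0, b = 2.75, n = 2
h = (b - a)/n = 0.875000

Trapezoidal rule: (h/2)[f(x₀) + 2f(x₁) + 2f(x₂) + ... + f(xₙ)]

x_0 = 1.0000, f(x_0) = 0.841471, coefficient = 1
x_1 = 1.8750, f(x_1) = 1.788911, coefficient = 2
x_2 = 2.7500, f(x_2) = 1.049568, coefficient = 1

I ≈ (0.875000/2) × 5.468860 = 2.392626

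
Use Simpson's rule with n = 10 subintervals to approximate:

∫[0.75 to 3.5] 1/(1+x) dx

f(x) = 1/(1+x)
a = 0.75, b = 3.5, n = 10
h = (b - a)/n = 0.275000

Simpson's rule: (h/3)[f(x₀) + 4f(x₁) + 2f(x₂) + ... + f(xₙ)]

x_0 = 0.7500, f(x_0) = 0.571429, coefficient = 1
x_1 = 1.0250, f(x_1) = 0.493827, coefficient = 4
x_2 = 1.3000, f(x_2) = 0.434783, coefficient = 2
x_3 = 1.5750, f(x_3) = 0.388350, coefficient = 4
x_4 = 1.8500, f(x_4) = 0.350877, coefficient = 2
x_5 = 2.1250, f(x_5) = 0.320000, coefficient = 4
x_6 = 2.4000, f(x_6) = 0.294118, coefficient = 2
x_7 = 2.6750, f(x_7) = 0.272109, coefficient = 4
x_8 = 2.9500, f(x_8) = 0.253165, coefficient = 2
x_9 = 3.2250, f(x_9) = 0.236686, coefficient = 4
x_10 = 3.5000, f(x_10) = 0.222222, coefficient = 1

I ≈ (0.275000/3) × 10.303422 = 0.944480
Exact value: 0.944462
Error: 0.000019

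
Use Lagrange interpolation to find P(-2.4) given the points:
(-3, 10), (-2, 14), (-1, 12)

Lagrange interpolation formula:
P(x) = Σ yᵢ × Lᵢ(x)
where Lᵢ(x) = Π_{j≠i} (x - xⱼ)/(xᵢ - xⱼ)

L_0(-2.4) = (-2.4 - (-2))/(-3 - (-2)) × (-2.4 - (-1))/(-3 - (-1)) = 0.280000
L_1(-2.4) = (-2.4 - (-3))/(-2 - (-3)) × (-2.4 - (-1))/(-2 - (-1)) = 0.840000
L_2(-2.4) = (-2.4 - (-3))/(-1 - (-3)) × (-2.4 - (-2))/(-1 - (-2)) = -0.120000

P(-2.4) = 10×L_0(-2.4) + 14×L_1(-2.4) + 12×L_2(-2.4)
P(-2.4) = 13.120000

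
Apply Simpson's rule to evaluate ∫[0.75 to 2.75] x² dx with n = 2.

f(x) = x²
a = 0.75, b = 2.75, n = 2
h = (b - a)/n = 1.000000

Simpson's rule: (h/3)[f(x₀) + 4f(x₁) + 2f(x₂) + ... + f(xₙ)]

x_0 = 0.7500, f(x_0) = 0.562500, coefficient = 1
x_1 = 1.7500, f(x_1) = 3.062500, coefficient = 4
x_2 = 2.7500, f(x_2) = 7.562500, coefficient = 1

I ≈ (1.000000/3) × 20.375000 = 6.791667
Exact value: 6.791667
Error: 0.000000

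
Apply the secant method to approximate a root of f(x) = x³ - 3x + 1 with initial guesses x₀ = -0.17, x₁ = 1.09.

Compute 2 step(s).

f(x) = x³ - 3x + 1
x₀ = -0.17, x₁ = 1.09

Secant formula: x_{n+1} = x_n - f(x_n)(x_n - x_{n-1})/(f(x_n) - f(x_{n-1}))

Iteration 1:
  f(-0.170000) = 1.505087
  f(1.090000) = -0.974971
  x_2 = 1.090000 - (-0.974971)×(1.090000 - (-0.170000))/(-0.974971 - 1.505087)
       = 0.594663
Iteration 2:
  f(1.090000) = -0.974971
  f(0.594663) = -0.573703
  x_3 = 0.594663 - (-0.573703)×(0.594663 - 1.090000)/(-0.573703 - (-0.974971))
       = -0.113531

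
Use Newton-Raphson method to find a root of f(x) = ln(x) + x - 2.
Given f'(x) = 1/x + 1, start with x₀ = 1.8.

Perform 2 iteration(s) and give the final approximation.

f(x) = ln(x) + x - 2
f'(x) = 1/x + 1
x₀ = 1.8

Newton-Raphson formula: x_{n+1} = x_n - f(x_n)/f'(x_n)

Iteration 1:
  f(1.800000) = 0.387787
  f'(1.800000) = 1.555556
  x_1 = 1.800000 - 0.387787/1.555556 = 1.550709
Iteration 2:
  f(1.550709) = -0.010579
  f'(1.550709) = 1.644866
  x_2 = 1.550709 - (-0.010579)/1.644866 = 1.557140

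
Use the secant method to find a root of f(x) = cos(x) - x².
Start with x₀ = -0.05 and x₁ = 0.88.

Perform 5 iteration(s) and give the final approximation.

f(x) = cos(x) - x²
x₀ = -0.05, x₁ = 0.88

Secant formula: x_{n+1} = x_n - f(x_n)(x_n - x_{n-1})/(f(x_n) - f(x_{n-1}))

Iteration 1:
  f(-0.050000) = 0.996250
  f(0.880000) = -0.137249
  x_2 = 0.880000 - (-0.137249)×(0.880000 - (-0.050000))/(-0.137249 - 0.996250)
       = 0.767392
Iteration 2:
  f(0.880000) = -0.137249
  f(0.767392) = 0.130834
  x_3 = 0.767392 - 0.130834×(0.767392 - 0.880000)/(0.130834 - (-0.137249))
       = 0.822349
Iteration 3:
  f(0.767392) = 0.130834
  f(0.822349) = 0.004245
  x_4 = 0.822349 - 0.004245×(0.822349 - 0.767392)/(0.004245 - 0.130834)
       = 0.824191
Iteration 4:
  f(0.822349) = 0.004245
  f(0.824191) = -0.000141
  x_5 = 0.824191 - (-0.000141)×(0.824191 - 0.822349)/(-0.000141 - 0.004245)
       = 0.824132
Iteration 5:
  f(0.824191) = -0.000141
  f(0.824132) = 0.000000
  x_6 = 0.824132 - 0.000000×(0.824132 - 0.824191)/(0.000000 - (-0.000141))
       = 0.824132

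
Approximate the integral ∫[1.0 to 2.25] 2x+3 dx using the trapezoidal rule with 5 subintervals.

f(x) = 2x+3
a = 1.0, b = 2.25, n = 5
h = (b - a)/n = 0.250000

Trapezoidal rule: (h/2)[f(x₀) + 2f(x₁) + 2f(x₂) + ... + f(xₙ)]

x_0 = 1.0000, f(x_0) = 5.000000, coefficient = 1
x_1 = 1.2500, f(x_1) = 5.500000, coefficient = 2
x_2 = 1.5000, f(x_2) = 6.000000, coefficient = 2
x_3 = 1.7500, f(x_3) = 6.500000, coefficient = 2
x_4 = 2.0000, f(x_4) = 7.000000, coefficient = 2
x_5 = 2.2500, f(x_5) = 7.500000, coefficient = 1

I ≈ (0.250000/2) × 62.500000 = 7.812500
Exact value: 7.812500
Error: 0.000000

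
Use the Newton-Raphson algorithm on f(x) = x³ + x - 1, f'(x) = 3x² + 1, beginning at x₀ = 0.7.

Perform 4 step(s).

f(x) = x³ + x - 1
f'(x) = 3x² + 1
x₀ = 0.7

Newton-Raphson formula: x_{n+1} = x_n - f(x_n)/f'(x_n)

Iteration 1:
  f(0.700000) = 0.043000
  f'(0.700000) = 2.470000
  x_1 = 0.700000 - 0.043000/2.470000 = 0.682591
Iteration 2:
  f(0.682591) = 0.000631
  f'(0.682591) = 2.397792
  x_2 = 0.682591 - 0.000631/2.397792 = 0.682328
Iteration 3:
  f(0.682328) = 0.000000
  f'(0.682328) = 2.396714
  x_3 = 0.682328 - 0.000000/2.396714 = 0.682328
Iteration 4:
  f(0.682328) = 0.000000
  f'(0.682328) = 2.396714
  x_4 = 0.682328 - 0.000000/2.396714 = 0.682328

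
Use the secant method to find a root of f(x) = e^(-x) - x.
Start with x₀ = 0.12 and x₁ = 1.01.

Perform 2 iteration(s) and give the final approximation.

f(x) = e^(-x) - x
x₀ = 0.12, x₁ = 1.01

Secant formula: x_{n+1} = x_n - f(x_n)(x_n - x_{n-1})/(f(x_n) - f(x_{n-1}))

Iteration 1:
  f(0.120000) = 0.766920
  f(1.010000) = -0.645781
  x_2 = 1.010000 - (-0.645781)×(1.010000 - 0.120000)/(-0.645781 - 0.766920)
       = 0.603159
Iteration 2:
  f(1.010000) = -0.645781
  f(0.603159) = -0.056078
  x_3 = 0.603159 - (-0.056078)×(0.603159 - 1.010000)/(-0.056078 - (-0.645781))
       = 0.564470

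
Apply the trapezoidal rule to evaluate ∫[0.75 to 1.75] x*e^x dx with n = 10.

f(x) = x*e^x
a = 0.75, b = 1.75, n = 10
h = (b - a)/n = 0.100000

Trapezoidal rule: (h/2)[f(x₀) + 2f(x₁) + 2f(x₂) + ... + f(xₙ)]

x_0 = 0.7500, f(x_0) = 1.587750, coefficient = 1
x_1 = 0.8500, f(x_1) = 1.988700, coefficient = 2
x_2 = 0.9500, f(x_2) = 2.456424, coefficient = 2
x_3 = 1.0500, f(x_3) = 3.000534, coefficient = 2
x_4 = 1.1500, f(x_4) = 3.631922, coefficient = 2
x_5 = 1.2500, f(x_5) = 4.362929, coefficient = 2
x_6 = 1.3500, f(x_6) = 5.207524, coefficient = 2
x_7 = 1.4500, f(x_7) = 6.181516, coefficient = 2
x_8 = 1.5500, f(x_8) = 7.302779, coefficient = 2
x_9 = 1.6500, f(x_9) = 8.591517, coefficient = 2
x_10 = 1.7500, f(x_10) = 10.070555, coefficient = 1

I ≈ (0.100000/2) × 97.105993 = 4.855300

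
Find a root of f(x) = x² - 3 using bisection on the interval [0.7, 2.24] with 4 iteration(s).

f(x) = x² - 3
Initial interval: [0.7, 2.24]

Iteration 1:
  c_1 = (0.700000 + 2.240000)/2 = 1.470000
  f(c_1) = f(1.470000) = -0.839100
  f(a) × f(c) ≥ 0, new interval: [1.470000, 2.240000]
Iteration 2:
  c_2 = (1.470000 + 2.240000)/2 = 1.855000
  f(c_2) = f(1.855000) = 0.441025
  f(a) × f(c) < 0, new interval: [1.470000, 1.855000]
Iteration 3:
  c_3 = (1.470000 + 1.855000)/2 = 1.662500
  f(c_3) = f(1.662500) = -0.236094
  f(a) × f(c) ≥ 0, new interval: [1.662500, 1.855000]
Iteration 4:
  c_4 = (1.662500 + 1.855000)/2 = 1.758750
  f(c_4) = f(1.758750) = 0.093202
  f(a) × f(c) < 0, new interval: [1.662500, 1.758750]

After 4 iteration(s), the approximation is c_4 = 1.758750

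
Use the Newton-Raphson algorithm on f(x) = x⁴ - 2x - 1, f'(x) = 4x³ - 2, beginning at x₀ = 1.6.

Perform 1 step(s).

f(x) = x⁴ - 2x - 1
f'(x) = 4x³ - 2
x₀ = 1.6

Newton-Raphson formula: x_{n+1} = x_n - f(x_n)/f'(x_n)

Iteration 1:
  f(1.600000) = 2.353600
  f'(1.600000) = 14.384000
  x_1 = 1.600000 - 2.353600/14.384000 = 1.436374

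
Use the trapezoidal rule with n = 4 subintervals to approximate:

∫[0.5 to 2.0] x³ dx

f(x) = x³
a = 0.5, b = 2.0, n = 4
h = (b - a)/n = 0.375000

Trapezoidal rule: (h/2)[f(x₀) + 2f(x₁) + 2f(x₂) + ... + f(xₙ)]

x_0 = 0.5000, f(x_0) = 0.125000, coefficient = 1
x_1 = 0.8750, f(x_1) = 0.669922, coefficient = 2
x_2 = 1.2500, f(x_2) = 1.953125, coefficient = 2
x_3 = 1.6250, f(x_3) = 4.291016, coefficient = 2
x_4 = 2.0000, f(x_4) = 8.000000, coefficient = 1

I ≈ (0.375000/2) × 21.953125 = 4.116211
Exact value: 3.984375
Error: 0.131836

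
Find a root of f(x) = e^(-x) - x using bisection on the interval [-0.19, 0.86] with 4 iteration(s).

f(x) = e^(-x) - x
Initial interval: [-0.19, 0.86]

Iteration 1:
  c_1 = (-0.190000 + 0.860000)/2 = 0.335000
  f(c_1) = f(0.335000) = 0.380338
  f(a) × f(c) ≥ 0, new interval: [0.335000, 0.860000]
Iteration 2:
  c_2 = (0.335000 + 0.860000)/2 = 0.597500
  f(c_2) = f(0.597500) = -0.047315
  f(a) × f(c) < 0, new interval: [0.335000, 0.597500]
Iteration 3:
  c_3 = (0.335000 + 0.597500)/2 = 0.466250
  f(c_3) = f(0.466250) = 0.161100
  f(a) × f(c) ≥ 0, new interval: [0.466250, 0.597500]
Iteration 4:
  c_4 = (0.466250 + 0.597500)/2 = 0.531875
  f(c_4) = f(0.531875) = 0.055627
  f(a) × f(c) ≥ 0, new interval: [0.531875, 0.597500]

After 4 iteration(s), the approximation is c_4 = 0.531875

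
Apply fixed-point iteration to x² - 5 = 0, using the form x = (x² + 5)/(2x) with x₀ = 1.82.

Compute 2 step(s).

Equation: x² - 5 = 0
Fixed-point form: x = (x² + 5)/(2x)
x₀ = 1.82

x_1 = g(1.820000) = 2.283626
x_2 = g(2.283626) = 2.236563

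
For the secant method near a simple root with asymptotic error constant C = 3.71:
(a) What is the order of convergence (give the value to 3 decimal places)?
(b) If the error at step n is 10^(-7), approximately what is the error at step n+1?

(a) Secant method has superlinear convergence with order φ = (1+√5)/2 ≈ 1.618.
    This means |e_{n+1}| ≈ C|e_n|^1.618.

(b) With |e_n| = 10^(-7) and C = 3.71:
    |e_{n+1}| ≈ 3.71 × (10^(-7))^1.618 = 3.71 × 10^(-11.33)

(a) ≈ 1.618 (golden ratio); (b) |e_{n+1}| ≈ 1.750e-11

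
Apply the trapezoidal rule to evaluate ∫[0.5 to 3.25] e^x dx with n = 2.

f(x) = e^x
a = 0.5, b = 3.25, n = 2
h = (b - a)/n = 1.375000

Trapezoidal rule: (h/2)[f(x₀) + 2f(x₁) + 2f(x₂) + ... + f(xₙ)]

x_0 = 0.5000, f(x_0) = 1.648721, coefficient = 1
x_1 = 1.8750, f(x_1) = 6.520819, coefficient = 2
x_2 = 3.2500, f(x_2) = 25.790340, coefficient = 1

I ≈ (1.375000/2) × 40.480699 = 27.830481
Exact value: 24.141619
Error: 3.688862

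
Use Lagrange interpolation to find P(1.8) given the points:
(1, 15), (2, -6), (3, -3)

Lagrange interpolation formula:
P(x) = Σ yᵢ × Lᵢ(x)
where Lᵢ(x) = Π_{j≠i} (x - xⱼ)/(xᵢ - xⱼ)

L_0(1.8) = (1.8 - 2)/(1 - 2) × (1.8 - 3)/(1 - 3) = 0.120000
L_1(1.8) = (1.8 - 1)/(2 - 1) × (1.8 - 3)/(2 - 3) = 0.960000
L_2(1.8) = (1.8 - 1)/(3 - 1) × (1.8 - 2)/(3 - 2) = -0.080000

P(1.8) = 15×L_0(1.8) + (-6)×L_1(1.8) + (-3)×L_2(1.8)
P(1.8) = -3.720000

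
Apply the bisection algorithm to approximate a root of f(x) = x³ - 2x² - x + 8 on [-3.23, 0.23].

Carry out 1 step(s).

f(x) = x³ - 2x² - x + 8
Initial interval: [-3.23, 0.23]

Iteration 1:
  c_1 = (-3.230000 + 0.230000)/2 = -1.500000
  f(c_1) = f(-1.500000) = 1.625000
  f(a) × f(c) < 0, new interval: [-3.230000, -1.500000]

After 1 iteration(s), the approximation is c_1 = -1.500000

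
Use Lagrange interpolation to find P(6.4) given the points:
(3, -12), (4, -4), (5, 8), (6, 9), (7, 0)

Lagrange interpolation formula:
P(x) = Σ yᵢ × Lᵢ(x)
where Lᵢ(x) = Π_{j≠i} (x - xⱼ)/(xᵢ - xⱼ)

L_0(6.4) = (6.4 - 4)/(3 - 4) × (6.4 - 5)/(3 - 5) × (6.4 - 6)/(3 - 6) × (6.4 - 7)/(3 - 7) = -0.033600
L_1(6.4) = (6.4 - 3)/(4 - 3) × (6.4 - 5)/(4 - 5) × (6.4 - 6)/(4 - 6) × (6.4 - 7)/(4 - 7) = 0.190400
L_2(6.4) = (6.4 - 3)/(5 - 3) × (6.4 - 4)/(5 - 4) × (6.4 - 6)/(5 - 6) × (6.4 - 7)/(5 - 7) = -0.489600
L_3(6.4) = (6.4 - 3)/(6 - 3) × (6.4 - 4)/(6 - 4) × (6.4 - 5)/(6 - 5) × (6.4 - 7)/(6 - 7) = 1.142400
L_4(6.4) = (6.4 - 3)/(7 - 3) × (6.4 - 4)/(7 - 4) × (6.4 - 5)/(7 - 5) × (6.4 - 6)/(7 - 6) = 0.190400

P(6.4) = (-12)×L_0(6.4) + (-4)×L_1(6.4) + 8×L_2(6.4) + 9×L_3(6.4) + 0×L_4(6.4)
P(6.4) = 6.006400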